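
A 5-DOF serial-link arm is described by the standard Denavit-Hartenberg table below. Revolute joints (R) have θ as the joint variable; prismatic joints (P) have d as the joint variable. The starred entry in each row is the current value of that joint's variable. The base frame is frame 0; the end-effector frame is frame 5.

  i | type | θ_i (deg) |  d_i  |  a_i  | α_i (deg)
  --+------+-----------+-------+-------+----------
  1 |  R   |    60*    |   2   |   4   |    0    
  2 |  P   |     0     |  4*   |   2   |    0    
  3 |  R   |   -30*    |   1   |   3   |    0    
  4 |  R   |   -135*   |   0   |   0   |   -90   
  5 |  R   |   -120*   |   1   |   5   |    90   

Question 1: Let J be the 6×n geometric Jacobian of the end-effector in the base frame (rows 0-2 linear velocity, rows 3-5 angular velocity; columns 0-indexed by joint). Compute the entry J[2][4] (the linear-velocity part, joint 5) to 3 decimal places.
axis z_4 = (0.9659,-0.2588,0.0000); lever o_n−o_4 = (1.6130,2.1560,4.3301)
cross product → J_v[:, 4] = (-1.1207,-4.1826,2.5000)
J_ω[:, 4] = z_4
entry J[2][4] = 2.5000

2.500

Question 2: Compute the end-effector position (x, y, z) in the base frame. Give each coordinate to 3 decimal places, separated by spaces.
after link 1: o_1 = (2.0000, 3.4641, 2.0000)
after link 2: o_2 = (3.0000, 5.1962, 6.0000)
after link 3: o_3 = (5.5981, 6.6962, 7.0000)
after link 4: o_4 = (5.5981, 6.6962, 7.0000)
after link 5: o_5 = (7.2110, 8.8521, 11.3301)

7.211 8.852 11.330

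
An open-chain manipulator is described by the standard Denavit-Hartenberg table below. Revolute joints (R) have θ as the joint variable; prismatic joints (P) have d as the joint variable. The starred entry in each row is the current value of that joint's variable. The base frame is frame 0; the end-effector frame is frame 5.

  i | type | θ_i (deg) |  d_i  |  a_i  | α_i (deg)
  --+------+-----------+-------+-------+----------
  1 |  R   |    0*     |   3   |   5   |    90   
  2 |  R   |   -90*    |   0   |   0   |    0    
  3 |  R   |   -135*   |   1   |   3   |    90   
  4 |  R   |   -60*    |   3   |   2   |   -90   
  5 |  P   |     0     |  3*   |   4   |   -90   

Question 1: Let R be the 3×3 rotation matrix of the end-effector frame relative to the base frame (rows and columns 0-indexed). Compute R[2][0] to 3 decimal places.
0.354

End-effector x-axis (col 0 of R) = (-0.3536,0.8660,0.3536)
R[2][0] = 0.3536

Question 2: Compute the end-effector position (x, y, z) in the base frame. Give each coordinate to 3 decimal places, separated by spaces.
after link 1: o_1 = (5.0000, 0.0000, 3.0000)
after link 2: o_2 = (5.0000, 0.0000, 3.0000)
after link 3: o_3 = (2.8787, -1.0000, 5.1213)
after link 4: o_4 = (4.2929, 0.7321, 7.9497)
after link 5: o_5 = (1.0416, 2.6962, 11.2011)

1.042 2.696 11.201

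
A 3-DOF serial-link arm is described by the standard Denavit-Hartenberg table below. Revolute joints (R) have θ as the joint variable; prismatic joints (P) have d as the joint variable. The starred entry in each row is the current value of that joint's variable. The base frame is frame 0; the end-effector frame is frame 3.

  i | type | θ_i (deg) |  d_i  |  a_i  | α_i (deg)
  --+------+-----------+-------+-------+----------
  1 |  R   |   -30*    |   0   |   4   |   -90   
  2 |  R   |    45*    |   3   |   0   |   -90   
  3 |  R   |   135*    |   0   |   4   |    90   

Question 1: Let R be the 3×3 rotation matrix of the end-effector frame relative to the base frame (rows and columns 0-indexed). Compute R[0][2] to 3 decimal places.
0.079

End-effector z-axis (col 2 of R) = (0.0795,-0.8624,-0.5000)
R[0][2] = 0.0795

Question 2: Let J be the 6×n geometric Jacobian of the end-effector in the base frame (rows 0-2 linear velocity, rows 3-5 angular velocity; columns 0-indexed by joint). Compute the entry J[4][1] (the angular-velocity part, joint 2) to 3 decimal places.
axis z_1 = (0.5000,0.8660,0.0000); lever o_n−o_1 = (-1.6463,1.1486,2.0000)
cross product → J_v[:, 1] = (1.7321,-1.0000,2.0000)
J_ω[:, 1] = z_1
entry J[4][1] = 0.8660

0.866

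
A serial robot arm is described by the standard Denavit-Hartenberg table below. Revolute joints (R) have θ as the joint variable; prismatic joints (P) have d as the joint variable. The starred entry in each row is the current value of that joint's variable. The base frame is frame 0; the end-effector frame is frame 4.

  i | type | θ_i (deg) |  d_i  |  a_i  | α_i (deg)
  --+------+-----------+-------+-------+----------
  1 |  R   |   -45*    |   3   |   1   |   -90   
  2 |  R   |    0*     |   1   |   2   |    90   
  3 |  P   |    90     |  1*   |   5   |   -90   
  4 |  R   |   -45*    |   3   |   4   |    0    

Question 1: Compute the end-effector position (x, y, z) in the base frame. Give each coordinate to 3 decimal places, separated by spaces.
after link 1: o_1 = (0.7071, -0.7071, 3.0000)
after link 2: o_2 = (2.8284, -1.4142, 3.0000)
after link 3: o_3 = (6.3640, 2.1213, 4.0000)
after link 4: o_4 = (6.2426, 6.2426, 6.8284)

6.243 6.243 6.828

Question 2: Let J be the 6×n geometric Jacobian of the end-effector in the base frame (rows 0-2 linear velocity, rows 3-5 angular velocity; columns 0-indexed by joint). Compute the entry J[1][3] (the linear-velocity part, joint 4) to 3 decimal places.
2.000

axis z_3 = (-0.7071,0.7071,0.0000); lever o_n−o_3 = (-0.1213,4.1213,2.8284)
cross product → J_v[:, 3] = (2.0000,2.0000,-2.8284)
J_ω[:, 3] = z_3
entry J[1][3] = 2.0000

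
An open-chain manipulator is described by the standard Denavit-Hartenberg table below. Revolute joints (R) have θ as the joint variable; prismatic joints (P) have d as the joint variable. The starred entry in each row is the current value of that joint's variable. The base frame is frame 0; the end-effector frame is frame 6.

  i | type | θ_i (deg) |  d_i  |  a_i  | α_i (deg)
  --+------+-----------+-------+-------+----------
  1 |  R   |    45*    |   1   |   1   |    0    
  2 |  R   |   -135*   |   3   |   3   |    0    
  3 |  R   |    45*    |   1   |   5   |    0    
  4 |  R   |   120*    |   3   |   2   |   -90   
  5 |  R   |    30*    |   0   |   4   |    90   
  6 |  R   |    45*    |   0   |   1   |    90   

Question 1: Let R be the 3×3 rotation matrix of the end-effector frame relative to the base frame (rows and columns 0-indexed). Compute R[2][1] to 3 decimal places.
End-effector y-axis (col 1 of R) = (0.1294,0.4830,0.8660)
R[2][1] = 0.8660

0.866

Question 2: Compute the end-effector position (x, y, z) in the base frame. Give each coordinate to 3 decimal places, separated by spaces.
5.132 0.224 5.646

after link 1: o_1 = (0.7071, 0.7071, 1.0000)
after link 2: o_2 = (0.7071, -2.2929, 4.0000)
after link 3: o_3 = (4.2426, -5.8284, 5.0000)
after link 4: o_4 = (4.7603, -3.8966, 8.0000)
after link 5: o_5 = (5.6569, -0.5505, 6.0000)
after link 6: o_6 = (5.1323, 0.2240, 5.6464)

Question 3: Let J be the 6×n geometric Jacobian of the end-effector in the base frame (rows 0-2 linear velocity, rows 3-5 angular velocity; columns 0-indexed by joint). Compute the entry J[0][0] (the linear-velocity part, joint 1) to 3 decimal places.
axis z_0 = ẑ; lever o_n−o_0 = (5.1323,0.2240,5.6464)
cross product → J_v[:, 0] = (-0.2240,5.1323,0.0000)
J_ω[:, 0] = z_0
entry J[0][0] = -0.2240

-0.224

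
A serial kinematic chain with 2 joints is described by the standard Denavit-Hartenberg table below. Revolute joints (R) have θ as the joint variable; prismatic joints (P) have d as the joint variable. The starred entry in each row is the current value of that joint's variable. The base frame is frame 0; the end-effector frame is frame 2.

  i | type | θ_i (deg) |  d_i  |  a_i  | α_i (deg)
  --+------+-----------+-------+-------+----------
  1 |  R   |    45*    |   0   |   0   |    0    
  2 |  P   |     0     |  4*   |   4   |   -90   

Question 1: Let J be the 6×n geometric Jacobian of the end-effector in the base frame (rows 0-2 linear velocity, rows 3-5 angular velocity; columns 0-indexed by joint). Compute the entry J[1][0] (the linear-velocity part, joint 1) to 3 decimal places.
2.828

axis z_0 = ẑ; lever o_n−o_0 = (2.8284,2.8284,4.0000)
cross product → J_v[:, 0] = (-2.8284,2.8284,0.0000)
J_ω[:, 0] = z_0
entry J[1][0] = 2.8284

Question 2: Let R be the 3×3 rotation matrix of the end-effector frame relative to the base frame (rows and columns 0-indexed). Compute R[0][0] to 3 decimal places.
End-effector x-axis (col 0 of R) = (0.7071,0.7071,0.0000)
R[0][0] = 0.7071

0.707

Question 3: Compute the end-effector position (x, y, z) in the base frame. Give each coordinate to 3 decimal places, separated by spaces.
after link 1: o_1 = (0.0000, 0.0000, 0.0000)
after link 2: o_2 = (2.8284, 2.8284, 4.0000)

2.828 2.828 4.000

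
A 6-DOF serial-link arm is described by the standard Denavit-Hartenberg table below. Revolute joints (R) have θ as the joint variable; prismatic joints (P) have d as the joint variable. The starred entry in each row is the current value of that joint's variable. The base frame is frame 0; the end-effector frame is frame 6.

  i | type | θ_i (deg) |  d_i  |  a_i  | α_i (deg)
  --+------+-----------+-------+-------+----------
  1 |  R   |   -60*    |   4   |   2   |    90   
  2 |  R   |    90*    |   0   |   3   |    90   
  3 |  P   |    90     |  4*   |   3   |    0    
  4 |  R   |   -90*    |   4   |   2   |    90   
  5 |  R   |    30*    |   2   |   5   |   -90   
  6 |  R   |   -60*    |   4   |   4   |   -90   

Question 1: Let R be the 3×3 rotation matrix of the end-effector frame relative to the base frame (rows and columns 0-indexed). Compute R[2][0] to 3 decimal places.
0.433

End-effector x-axis (col 0 of R) = (0.8750,0.2165,0.4330)
R[2][0] = 0.4330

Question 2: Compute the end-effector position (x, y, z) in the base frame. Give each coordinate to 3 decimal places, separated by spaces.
10.616 -13.459 13.062

after link 1: o_1 = (1.0000, -1.7321, 4.0000)
after link 2: o_2 = (1.0000, -1.7321, 7.0000)
after link 3: o_3 = (0.4019, -6.6962, 7.0000)
after link 4: o_4 = (2.4019, -10.1603, 9.0000)
after link 5: o_5 = (5.3840, -11.3253, 13.3301)
after link 6: o_6 = (10.6160, -13.4593, 13.0622)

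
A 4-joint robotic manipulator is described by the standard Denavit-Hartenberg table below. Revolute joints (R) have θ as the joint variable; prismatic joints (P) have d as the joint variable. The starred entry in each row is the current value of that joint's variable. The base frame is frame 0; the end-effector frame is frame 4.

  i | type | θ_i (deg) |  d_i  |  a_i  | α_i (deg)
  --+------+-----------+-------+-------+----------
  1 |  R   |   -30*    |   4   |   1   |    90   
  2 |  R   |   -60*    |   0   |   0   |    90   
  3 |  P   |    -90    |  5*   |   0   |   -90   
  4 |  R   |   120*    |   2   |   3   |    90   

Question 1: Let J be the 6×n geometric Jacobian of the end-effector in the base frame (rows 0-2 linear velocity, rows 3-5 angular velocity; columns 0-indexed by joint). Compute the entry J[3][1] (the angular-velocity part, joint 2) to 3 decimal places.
-0.500

axis z_1 = (-0.5000,-0.8660,0.0000); lever o_n−o_1 = (-1.6854,-0.7590,-2.9330)
cross product → J_v[:, 1] = (2.5401,-1.4665,-1.0801)
J_ω[:, 1] = z_1
entry J[3][1] = -0.5000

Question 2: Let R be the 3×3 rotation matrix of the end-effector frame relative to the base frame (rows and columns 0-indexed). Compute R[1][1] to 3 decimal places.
-0.250

End-effector y-axis (col 1 of R) = (0.4330,-0.2500,-0.8660)
R[1][1] = -0.2500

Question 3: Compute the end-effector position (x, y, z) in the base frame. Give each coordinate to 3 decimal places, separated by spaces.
-0.819 -1.259 1.067

after link 1: o_1 = (0.8660, -0.5000, 4.0000)
after link 2: o_2 = (0.8660, -0.5000, 4.0000)
after link 3: o_3 = (-2.8840, 1.6651, 1.5000)
after link 4: o_4 = (-0.8194, -1.2590, 1.0670)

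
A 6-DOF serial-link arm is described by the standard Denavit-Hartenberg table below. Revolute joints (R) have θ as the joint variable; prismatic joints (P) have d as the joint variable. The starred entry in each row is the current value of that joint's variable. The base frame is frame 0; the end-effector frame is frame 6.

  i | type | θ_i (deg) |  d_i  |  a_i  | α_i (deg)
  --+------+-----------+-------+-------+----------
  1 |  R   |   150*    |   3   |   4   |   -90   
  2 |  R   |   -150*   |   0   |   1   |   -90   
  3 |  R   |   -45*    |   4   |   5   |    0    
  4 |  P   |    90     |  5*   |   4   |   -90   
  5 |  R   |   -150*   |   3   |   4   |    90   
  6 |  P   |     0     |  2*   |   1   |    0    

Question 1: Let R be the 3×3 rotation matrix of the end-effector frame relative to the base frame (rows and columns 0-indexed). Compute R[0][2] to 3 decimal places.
End-effector z-axis (col 2 of R) = (-0.0669,-0.3696,-0.9268)
R[0][2] = -0.0669

-0.067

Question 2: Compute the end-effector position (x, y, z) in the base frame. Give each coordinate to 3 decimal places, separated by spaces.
after link 1: o_1 = (-3.4641, 2.0000, 3.0000)
after link 2: o_2 = (-2.7141, 1.5670, 3.5000)
after link 3: o_3 = (-3.5623, -2.0258, 8.7319)
after link 4: o_4 = (-2.1918, 0.4489, 14.4762)
after link 5: o_5 = (-6.6500, 2.6440, 13.9229)
after link 6: o_6 = (-7.7659, 1.7646, 12.1961)

-7.766 1.765 12.196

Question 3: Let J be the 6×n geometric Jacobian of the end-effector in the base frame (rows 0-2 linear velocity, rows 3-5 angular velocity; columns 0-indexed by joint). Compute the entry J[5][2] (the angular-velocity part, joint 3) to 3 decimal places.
0.866

axis z_2 = (-0.4330,0.2500,0.8660); lever o_n−o_2 = (-5.0518,0.1976,8.6961)
cross product → J_v[:, 2] = (2.0029,-0.6094,1.1774)
J_ω[:, 2] = z_2
entry J[5][2] = 0.8660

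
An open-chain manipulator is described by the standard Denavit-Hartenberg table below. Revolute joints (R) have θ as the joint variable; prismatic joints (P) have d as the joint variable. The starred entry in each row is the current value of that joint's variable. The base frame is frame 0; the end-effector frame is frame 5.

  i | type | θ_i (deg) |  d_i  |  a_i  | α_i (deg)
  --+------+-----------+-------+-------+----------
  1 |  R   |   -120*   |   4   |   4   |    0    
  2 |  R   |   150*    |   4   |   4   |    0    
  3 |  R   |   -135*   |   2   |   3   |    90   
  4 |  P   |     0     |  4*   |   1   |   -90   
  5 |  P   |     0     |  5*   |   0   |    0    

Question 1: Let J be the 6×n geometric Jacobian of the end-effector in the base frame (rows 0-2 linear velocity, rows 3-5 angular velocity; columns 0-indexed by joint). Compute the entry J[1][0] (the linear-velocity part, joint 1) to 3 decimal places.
axis z_0 = ẑ; lever o_n−o_0 = (-3.4349,-4.2925,15.0000)
cross product → J_v[:, 0] = (4.2925,-3.4349,0.0000)
J_ω[:, 0] = z_0
entry J[1][0] = -3.4349

-3.435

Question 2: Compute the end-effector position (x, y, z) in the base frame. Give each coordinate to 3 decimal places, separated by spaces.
after link 1: o_1 = (-2.0000, -3.4641, 4.0000)
after link 2: o_2 = (1.4641, -1.4641, 8.0000)
after link 3: o_3 = (0.6876, -4.3619, 10.0000)
after link 4: o_4 = (-3.4349, -4.2925, 10.0000)
after link 5: o_5 = (-3.4349, -4.2925, 15.0000)

-3.435 -4.293 15.000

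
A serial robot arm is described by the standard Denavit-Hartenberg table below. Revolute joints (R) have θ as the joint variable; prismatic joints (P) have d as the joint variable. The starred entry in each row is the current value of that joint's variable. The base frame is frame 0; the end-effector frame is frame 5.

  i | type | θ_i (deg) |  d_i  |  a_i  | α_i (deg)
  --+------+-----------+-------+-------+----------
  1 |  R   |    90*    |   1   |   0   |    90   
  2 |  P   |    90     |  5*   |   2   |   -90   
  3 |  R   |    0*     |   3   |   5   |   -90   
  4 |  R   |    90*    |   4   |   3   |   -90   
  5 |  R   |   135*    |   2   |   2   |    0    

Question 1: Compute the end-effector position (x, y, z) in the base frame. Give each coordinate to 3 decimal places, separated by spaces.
after link 1: o_1 = (0.0000, 0.0000, 1.0000)
after link 2: o_2 = (5.0000, -0.0000, 3.0000)
after link 3: o_3 = (5.0000, -3.0000, 8.0000)
after link 4: o_4 = (1.0000, -0.0000, 8.0000)
after link 5: o_5 = (2.4142, -1.4142, 6.0000)

2.414 -1.414 6.000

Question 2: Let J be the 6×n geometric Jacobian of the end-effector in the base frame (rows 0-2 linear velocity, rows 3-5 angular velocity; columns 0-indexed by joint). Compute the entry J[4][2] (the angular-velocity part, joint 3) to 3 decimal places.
axis z_2 = (-0.0000,-1.0000,0.0000); lever o_n−o_2 = (-2.5858,-1.4142,3.0000)
cross product → J_v[:, 2] = (-3.0000,-0.0000,-2.5858)
J_ω[:, 2] = z_2
entry J[4][2] = -1.0000

-1.000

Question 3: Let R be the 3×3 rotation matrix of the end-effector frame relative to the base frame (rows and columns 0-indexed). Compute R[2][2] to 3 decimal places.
-1.000

End-effector z-axis (col 2 of R) = (-0.0000,-0.0000,-1.0000)
R[2][2] = -1.0000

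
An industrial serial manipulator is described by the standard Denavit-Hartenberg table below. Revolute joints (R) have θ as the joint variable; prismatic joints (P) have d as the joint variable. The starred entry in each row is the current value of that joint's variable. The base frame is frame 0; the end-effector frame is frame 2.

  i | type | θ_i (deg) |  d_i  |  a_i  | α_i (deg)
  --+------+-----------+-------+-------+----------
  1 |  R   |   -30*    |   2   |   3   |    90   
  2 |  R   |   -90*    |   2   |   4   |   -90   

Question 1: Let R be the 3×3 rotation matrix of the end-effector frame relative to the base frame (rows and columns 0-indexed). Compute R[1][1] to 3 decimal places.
0.866

End-effector y-axis (col 1 of R) = (0.5000,0.8660,-0.0000)
R[1][1] = 0.8660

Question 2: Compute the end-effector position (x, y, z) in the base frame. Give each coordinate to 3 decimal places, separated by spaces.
after link 1: o_1 = (2.5981, -1.5000, 2.0000)
after link 2: o_2 = (1.5981, -3.2321, -2.0000)

1.598 -3.232 -2.000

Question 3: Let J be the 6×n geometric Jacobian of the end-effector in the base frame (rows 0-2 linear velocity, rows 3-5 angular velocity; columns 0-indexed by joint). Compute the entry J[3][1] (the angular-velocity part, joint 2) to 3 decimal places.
axis z_1 = (-0.5000,-0.8660,0.0000); lever o_n−o_1 = (-1.0000,-1.7321,-4.0000)
cross product → J_v[:, 1] = (3.4641,-2.0000,0.0000)
J_ω[:, 1] = z_1
entry J[3][1] = -0.5000

-0.500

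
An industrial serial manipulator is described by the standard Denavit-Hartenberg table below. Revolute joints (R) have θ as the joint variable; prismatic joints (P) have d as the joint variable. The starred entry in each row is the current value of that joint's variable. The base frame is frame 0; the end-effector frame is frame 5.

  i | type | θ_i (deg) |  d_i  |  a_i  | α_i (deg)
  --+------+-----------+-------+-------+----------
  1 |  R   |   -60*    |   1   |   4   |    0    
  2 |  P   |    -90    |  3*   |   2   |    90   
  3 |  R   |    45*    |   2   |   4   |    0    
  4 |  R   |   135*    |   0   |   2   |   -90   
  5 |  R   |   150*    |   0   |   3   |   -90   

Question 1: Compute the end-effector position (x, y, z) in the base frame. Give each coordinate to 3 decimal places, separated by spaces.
after link 1: o_1 = (2.0000, -3.4641, 1.0000)
after link 2: o_2 = (0.2679, -4.4641, 4.0000)
after link 3: o_3 = (-3.1815, -4.1463, 6.8284)
after link 4: o_4 = (-1.4495, -3.1463, 6.8284)
after link 5: o_5 = (-2.9495, -5.7443, 6.8284)

-2.949 -5.744 6.828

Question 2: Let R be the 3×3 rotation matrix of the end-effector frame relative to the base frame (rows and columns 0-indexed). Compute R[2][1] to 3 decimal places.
1.000

End-effector y-axis (col 1 of R) = (-0.0000,-0.0000,1.0000)
R[2][1] = 1.0000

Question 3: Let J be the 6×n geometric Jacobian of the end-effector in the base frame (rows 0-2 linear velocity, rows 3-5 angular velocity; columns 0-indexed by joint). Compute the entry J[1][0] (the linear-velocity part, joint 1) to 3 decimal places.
axis z_0 = ẑ; lever o_n−o_0 = (-2.9495,-5.7443,6.8284)
cross product → J_v[:, 0] = (5.7443,-2.9495,0.0000)
J_ω[:, 0] = z_0
entry J[1][0] = -2.9495

-2.949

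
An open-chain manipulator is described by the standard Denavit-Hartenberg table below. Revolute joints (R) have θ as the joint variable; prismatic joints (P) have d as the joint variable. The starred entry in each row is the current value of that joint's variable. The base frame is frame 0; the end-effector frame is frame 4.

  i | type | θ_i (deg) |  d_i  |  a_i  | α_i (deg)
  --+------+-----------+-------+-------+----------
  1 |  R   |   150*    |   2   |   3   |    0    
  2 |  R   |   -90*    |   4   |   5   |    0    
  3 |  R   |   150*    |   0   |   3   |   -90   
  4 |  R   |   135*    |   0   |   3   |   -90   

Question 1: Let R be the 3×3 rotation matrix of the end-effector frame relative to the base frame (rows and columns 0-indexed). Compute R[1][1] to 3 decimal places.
0.866

End-effector y-axis (col 1 of R) = (-0.5000,0.8660,-0.0000)
R[1][1] = 0.8660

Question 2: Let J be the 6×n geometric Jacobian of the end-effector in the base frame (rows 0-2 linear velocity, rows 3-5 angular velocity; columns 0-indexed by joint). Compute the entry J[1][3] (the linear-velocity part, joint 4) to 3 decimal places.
axis z_3 = (0.5000,-0.8660,0.0000); lever o_n−o_3 = (1.8371,1.0607,-2.1213)
cross product → J_v[:, 3] = (1.8371,1.0607,2.1213)
J_ω[:, 3] = z_3
entry J[1][3] = 1.0607

1.061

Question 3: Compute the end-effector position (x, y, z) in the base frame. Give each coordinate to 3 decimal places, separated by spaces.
after link 1: o_1 = (-2.5981, 1.5000, 2.0000)
after link 2: o_2 = (-0.0981, 5.8301, 6.0000)
after link 3: o_3 = (-2.6962, 4.3301, 6.0000)
after link 4: o_4 = (-0.8590, 5.3908, 3.8787)

-0.859 5.391 3.879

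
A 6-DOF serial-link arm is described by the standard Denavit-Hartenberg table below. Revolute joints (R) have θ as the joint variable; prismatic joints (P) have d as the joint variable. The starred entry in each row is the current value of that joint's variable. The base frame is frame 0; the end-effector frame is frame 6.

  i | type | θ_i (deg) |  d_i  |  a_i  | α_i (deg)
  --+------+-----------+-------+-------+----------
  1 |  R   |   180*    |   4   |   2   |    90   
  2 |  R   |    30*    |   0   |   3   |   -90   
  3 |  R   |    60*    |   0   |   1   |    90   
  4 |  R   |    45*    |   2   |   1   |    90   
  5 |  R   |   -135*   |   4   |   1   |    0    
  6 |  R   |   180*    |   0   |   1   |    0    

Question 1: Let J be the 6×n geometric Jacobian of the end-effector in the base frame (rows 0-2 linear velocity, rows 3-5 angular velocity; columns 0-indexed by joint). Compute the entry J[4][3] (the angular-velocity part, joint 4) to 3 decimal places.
axis z_3 = (-0.7500,0.5000,0.4330); lever o_n−o_3 = (-4.0916,-2.0619,-0.0872)
cross product → J_v[:, 3] = (0.8492,-1.8371,3.5922)
J_ω[:, 3] = z_3
entry J[4][3] = 0.5000

0.500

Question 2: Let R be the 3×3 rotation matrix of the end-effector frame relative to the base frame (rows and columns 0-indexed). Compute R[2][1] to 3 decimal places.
-0.252

End-effector y-axis (col 1 of R) = (-0.5638,0.7866,-0.2518)
R[2][1] = -0.2518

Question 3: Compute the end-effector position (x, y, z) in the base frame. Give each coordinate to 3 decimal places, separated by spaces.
-9.123 -2.928 5.663

after link 1: o_1 = (-2.0000, 0.0000, 4.0000)
after link 2: o_2 = (-4.5981, 0.0000, 5.5000)
after link 3: o_3 = (-5.0311, -0.8660, 5.7500)
after link 4: o_4 = (-6.4837, -0.4784, 7.4052)
after link 5: o_5 = (-8.6258, -2.8484, 4.7986)
after link 6: o_6 = (-9.1227, -2.9279, 5.6628)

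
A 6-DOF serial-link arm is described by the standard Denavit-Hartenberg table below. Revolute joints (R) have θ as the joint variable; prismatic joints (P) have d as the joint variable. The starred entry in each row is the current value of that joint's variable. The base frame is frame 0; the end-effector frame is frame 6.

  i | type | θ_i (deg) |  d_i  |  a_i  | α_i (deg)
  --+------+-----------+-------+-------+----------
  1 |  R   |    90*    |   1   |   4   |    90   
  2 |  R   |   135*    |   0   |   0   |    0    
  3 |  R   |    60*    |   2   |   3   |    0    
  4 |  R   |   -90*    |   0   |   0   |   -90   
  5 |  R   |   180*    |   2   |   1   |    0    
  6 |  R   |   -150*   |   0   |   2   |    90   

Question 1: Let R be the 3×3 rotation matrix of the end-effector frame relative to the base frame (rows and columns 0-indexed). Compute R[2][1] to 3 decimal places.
-0.259

End-effector y-axis (col 1 of R) = (-0.0000,-0.9659,-0.2588)
R[2][1] = -0.2588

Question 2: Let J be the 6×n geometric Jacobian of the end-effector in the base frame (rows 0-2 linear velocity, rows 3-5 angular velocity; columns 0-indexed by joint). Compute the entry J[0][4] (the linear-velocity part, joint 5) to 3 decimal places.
axis z_4 = (0.0000,-0.9659,-0.2588); lever o_n−o_4 = (-1.0000,-2.1213,0.1895)
cross product → J_v[:, 4] = (-0.7321,0.2588,-0.9659)
J_ω[:, 4] = z_4
entry J[0][4] = -0.7321

-0.732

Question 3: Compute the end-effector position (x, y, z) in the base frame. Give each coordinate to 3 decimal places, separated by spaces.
1.000 -1.019 0.413

after link 1: o_1 = (0.0000, 4.0000, 1.0000)
after link 2: o_2 = (0.0000, 4.0000, 1.0000)
after link 3: o_3 = (2.0000, 1.1022, 0.2235)
after link 4: o_4 = (2.0000, 1.1022, 0.2235)
after link 5: o_5 = (2.0000, -0.5708, -1.2600)
after link 6: o_6 = (1.0000, -1.0191, 0.4130)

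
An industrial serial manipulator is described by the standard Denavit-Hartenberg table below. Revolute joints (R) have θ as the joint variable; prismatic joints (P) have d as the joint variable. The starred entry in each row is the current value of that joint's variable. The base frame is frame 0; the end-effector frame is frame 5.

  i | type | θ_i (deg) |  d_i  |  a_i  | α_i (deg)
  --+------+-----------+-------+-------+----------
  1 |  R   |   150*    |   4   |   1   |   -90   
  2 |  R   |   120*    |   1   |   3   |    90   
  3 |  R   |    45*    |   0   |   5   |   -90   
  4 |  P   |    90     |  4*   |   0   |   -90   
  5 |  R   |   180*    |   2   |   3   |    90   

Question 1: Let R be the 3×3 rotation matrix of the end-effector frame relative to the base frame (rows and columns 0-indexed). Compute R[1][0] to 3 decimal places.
0.433

End-effector x-axis (col 0 of R) = (-0.7500,0.4330,-0.5000)
R[1][0] = 0.4330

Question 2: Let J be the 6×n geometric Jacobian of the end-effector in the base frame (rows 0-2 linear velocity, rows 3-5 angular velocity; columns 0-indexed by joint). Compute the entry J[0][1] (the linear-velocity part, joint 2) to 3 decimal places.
axis z_1 = (-0.5000,-0.8660,0.0000); lever o_n−o_1 = (-4.2320,-4.4268,-3.4857)
cross product → J_v[:, 1] = (3.0187,-1.7429,-1.4516)
J_ω[:, 1] = z_1
entry J[0][1] = 3.0187

3.019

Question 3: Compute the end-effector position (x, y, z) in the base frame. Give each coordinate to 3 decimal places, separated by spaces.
-5.098 -3.927 0.514

after link 1: o_1 = (-0.8660, 0.5000, 4.0000)
after link 2: o_2 = (-0.0670, -1.1160, 1.4019)
after link 3: o_3 = (-0.3038, -5.0618, -1.6599)
after link 4: o_4 = (-2.9428, -6.8042, 0.7896)
after link 5: o_5 = (-5.0980, -3.9268, 0.5143)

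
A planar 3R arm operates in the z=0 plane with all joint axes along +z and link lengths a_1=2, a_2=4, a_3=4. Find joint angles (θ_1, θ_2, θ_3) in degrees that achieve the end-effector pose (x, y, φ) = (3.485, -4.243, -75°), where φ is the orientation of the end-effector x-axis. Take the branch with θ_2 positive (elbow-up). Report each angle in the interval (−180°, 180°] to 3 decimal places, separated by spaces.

wrist centre = target − a_3·(cos φ, sin φ) = (2.4497, -0.3793)
cos θ_2 = (6.1450−2²−4²)/(2·2·4) = -0.8659; θ_2 = 149.9898° (elbow-up)
β = atan2(-0.3793,2.4497) = -8.8014°; ψ = atan2(2.0006,-1.4637) = 126.1910°
θ_1 = β − ψ = -134.9924°
θ_3 = φ − θ_1 − θ_2 = -89.9975° (wrapped to (-180°,180°])

-134.992 149.990 -89.997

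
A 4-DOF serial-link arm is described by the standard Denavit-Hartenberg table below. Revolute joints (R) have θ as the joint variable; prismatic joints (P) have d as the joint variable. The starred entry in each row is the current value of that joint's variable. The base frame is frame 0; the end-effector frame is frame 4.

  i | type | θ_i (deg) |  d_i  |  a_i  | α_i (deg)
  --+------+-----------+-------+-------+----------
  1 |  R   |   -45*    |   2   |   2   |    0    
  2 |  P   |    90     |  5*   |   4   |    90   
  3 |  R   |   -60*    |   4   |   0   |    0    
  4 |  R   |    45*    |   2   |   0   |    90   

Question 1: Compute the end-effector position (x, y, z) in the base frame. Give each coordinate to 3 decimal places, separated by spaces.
after link 1: o_1 = (1.4142, -1.4142, 2.0000)
after link 2: o_2 = (4.2426, 1.4142, 7.0000)
after link 3: o_3 = (7.0711, -1.4142, 7.0000)
after link 4: o_4 = (8.4853, -2.8284, 7.0000)

8.485 -2.828 7.000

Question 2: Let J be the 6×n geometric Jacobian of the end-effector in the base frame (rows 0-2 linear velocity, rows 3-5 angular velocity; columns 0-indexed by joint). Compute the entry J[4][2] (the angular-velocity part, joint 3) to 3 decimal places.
axis z_2 = (0.7071,-0.7071,0.0000); lever o_n−o_2 = (4.2426,-4.2426,0.0000)
cross product → J_v[:, 2] = (0.0000,0.0000,0.0000)
J_ω[:, 2] = z_2
entry J[4][2] = -0.7071

-0.707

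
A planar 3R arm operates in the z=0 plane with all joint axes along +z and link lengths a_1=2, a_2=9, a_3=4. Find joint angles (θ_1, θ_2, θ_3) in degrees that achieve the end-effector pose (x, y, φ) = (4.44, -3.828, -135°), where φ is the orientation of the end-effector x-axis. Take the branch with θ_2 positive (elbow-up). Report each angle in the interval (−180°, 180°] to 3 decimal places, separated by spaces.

-149.973 149.981 -135.008

wrist centre = target − a_3·(cos φ, sin φ) = (7.2684, -0.9996)
cos θ_2 = (53.8292−2²−9²)/(2·2·9) = -0.8659; θ_2 = 149.9806° (elbow-up)
β = atan2(-0.9996,7.2684) = -7.8303°; ψ = atan2(4.5026,-5.7927) = 142.1423°
θ_1 = β − ψ = -149.9726°
θ_3 = φ − θ_1 − θ_2 = -135.0080° (wrapped to (-180°,180°])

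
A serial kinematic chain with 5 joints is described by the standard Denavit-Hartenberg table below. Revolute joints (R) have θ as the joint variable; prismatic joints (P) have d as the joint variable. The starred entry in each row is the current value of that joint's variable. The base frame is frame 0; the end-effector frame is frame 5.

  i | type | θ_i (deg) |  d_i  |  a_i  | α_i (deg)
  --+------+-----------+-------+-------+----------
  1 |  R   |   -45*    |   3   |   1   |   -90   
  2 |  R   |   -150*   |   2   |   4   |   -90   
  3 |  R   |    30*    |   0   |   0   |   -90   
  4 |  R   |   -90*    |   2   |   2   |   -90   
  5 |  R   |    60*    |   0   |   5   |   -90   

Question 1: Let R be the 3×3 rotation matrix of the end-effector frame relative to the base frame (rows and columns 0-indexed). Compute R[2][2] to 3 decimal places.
-0.625

End-effector z-axis (col 2 of R) = (-0.1531,0.7655,-0.6250)
R[2][2] = -0.6250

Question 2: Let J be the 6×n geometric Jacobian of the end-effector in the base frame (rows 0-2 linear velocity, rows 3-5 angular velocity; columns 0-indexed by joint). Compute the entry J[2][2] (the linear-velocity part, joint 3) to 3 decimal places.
1.009

axis z_2 = (0.3536,-0.3536,0.8660); lever o_n−o_2 = (2.3044,0.5494,4.4796)
cross product → J_v[:, 2] = (-2.0596,0.4119,1.0090)
J_ω[:, 2] = z_2
entry J[2][2] = 1.0090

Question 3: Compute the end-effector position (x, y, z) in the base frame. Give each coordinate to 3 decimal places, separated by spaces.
after link 1: o_1 = (0.7071, -0.7071, 3.0000)
after link 2: o_2 = (-0.3282, 3.1566, 5.0000)
after link 3: o_3 = (-0.3282, 3.1566, 5.0000)
after link 4: o_4 = (-0.2334, 0.6124, 6.2321)
after link 5: o_5 = (1.9763, 3.7060, 9.4796)

1.976 3.706 9.480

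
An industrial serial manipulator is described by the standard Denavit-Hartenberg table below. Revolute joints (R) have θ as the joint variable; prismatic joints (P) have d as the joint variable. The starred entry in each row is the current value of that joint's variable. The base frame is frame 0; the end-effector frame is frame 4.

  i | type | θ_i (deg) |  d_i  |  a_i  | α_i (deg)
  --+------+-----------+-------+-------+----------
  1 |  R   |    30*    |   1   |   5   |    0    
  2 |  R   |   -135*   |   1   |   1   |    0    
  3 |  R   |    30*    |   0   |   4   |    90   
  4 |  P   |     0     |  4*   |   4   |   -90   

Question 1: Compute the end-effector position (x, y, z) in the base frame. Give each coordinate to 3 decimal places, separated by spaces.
2.278 -7.229 2.000

after link 1: o_1 = (4.3301, 2.5000, 1.0000)
after link 2: o_2 = (4.0713, 1.5341, 2.0000)
after link 3: o_3 = (5.1066, -2.3296, 2.0000)
after link 4: o_4 = (2.2782, -7.2286, 2.0000)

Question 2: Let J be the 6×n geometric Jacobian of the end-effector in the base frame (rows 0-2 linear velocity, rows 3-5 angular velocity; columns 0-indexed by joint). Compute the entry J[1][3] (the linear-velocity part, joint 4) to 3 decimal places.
-0.259

prismatic axis z_3 = (-0.9659,-0.2588,0.0000)
J_v[:, 3] = z_3; J_ω[:, 3] = (0,0,0)
entry J[1][3] = -0.2588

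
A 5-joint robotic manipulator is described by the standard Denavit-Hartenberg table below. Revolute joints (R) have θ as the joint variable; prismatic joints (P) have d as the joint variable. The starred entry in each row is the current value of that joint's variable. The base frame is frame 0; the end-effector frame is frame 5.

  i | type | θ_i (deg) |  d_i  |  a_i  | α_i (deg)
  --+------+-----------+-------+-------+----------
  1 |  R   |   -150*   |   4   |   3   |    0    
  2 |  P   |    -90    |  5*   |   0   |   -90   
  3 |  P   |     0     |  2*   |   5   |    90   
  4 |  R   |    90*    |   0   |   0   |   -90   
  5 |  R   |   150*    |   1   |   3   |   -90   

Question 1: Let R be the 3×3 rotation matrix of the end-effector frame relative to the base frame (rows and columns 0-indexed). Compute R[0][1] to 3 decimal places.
-0.500

End-effector y-axis (col 1 of R) = (-0.5000,0.8660,-0.0000)
R[0][1] = -0.5000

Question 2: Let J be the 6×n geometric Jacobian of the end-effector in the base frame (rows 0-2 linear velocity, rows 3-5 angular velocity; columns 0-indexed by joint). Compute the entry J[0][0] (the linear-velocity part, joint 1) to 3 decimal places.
axis z_0 = ẑ; lever o_n−o_0 = (-4.0801,2.2631,7.5000)
cross product → J_v[:, 0] = (-2.2631,-4.0801,0.0000)
J_ω[:, 0] = z_0
entry J[0][0] = -2.2631

-2.263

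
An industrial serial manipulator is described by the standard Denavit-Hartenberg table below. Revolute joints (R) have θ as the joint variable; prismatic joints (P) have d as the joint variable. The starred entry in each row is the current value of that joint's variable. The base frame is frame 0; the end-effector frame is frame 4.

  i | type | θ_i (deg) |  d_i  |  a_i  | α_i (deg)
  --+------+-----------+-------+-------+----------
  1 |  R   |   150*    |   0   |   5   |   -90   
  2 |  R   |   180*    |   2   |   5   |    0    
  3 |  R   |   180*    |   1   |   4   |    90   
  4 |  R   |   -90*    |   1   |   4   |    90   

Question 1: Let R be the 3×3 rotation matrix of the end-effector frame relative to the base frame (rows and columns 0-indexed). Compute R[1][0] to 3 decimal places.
0.866

End-effector x-axis (col 0 of R) = (0.5000,0.8660,0.0000)
R[1][0] = 0.8660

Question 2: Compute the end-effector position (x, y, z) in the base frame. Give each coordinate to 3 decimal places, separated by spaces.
after link 1: o_1 = (-4.3301, 2.5000, 0.0000)
after link 2: o_2 = (-1.0000, -1.7321, -0.0000)
after link 3: o_3 = (-4.9641, -0.5981, 0.0000)
after link 4: o_4 = (-2.9641, 2.8660, 1.0000)

-2.964 2.866 1.000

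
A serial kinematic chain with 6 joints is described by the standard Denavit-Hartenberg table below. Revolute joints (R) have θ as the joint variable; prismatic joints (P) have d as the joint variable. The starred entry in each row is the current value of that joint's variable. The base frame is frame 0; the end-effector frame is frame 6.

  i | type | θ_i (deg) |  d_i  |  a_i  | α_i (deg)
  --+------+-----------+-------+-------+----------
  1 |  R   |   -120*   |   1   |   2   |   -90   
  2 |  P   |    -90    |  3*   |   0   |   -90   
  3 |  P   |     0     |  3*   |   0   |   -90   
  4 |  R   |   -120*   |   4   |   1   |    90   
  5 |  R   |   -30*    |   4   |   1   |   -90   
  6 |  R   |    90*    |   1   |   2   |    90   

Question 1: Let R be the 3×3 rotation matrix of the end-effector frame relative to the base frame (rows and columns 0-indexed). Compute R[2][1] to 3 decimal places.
End-effector y-axis (col 1 of R) = (-0.9665,0.0580,-0.2500)
R[2][1] = -0.2500

-0.250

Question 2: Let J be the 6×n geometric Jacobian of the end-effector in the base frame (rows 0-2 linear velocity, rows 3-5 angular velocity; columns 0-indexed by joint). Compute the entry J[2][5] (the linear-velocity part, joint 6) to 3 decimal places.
axis z_5 = (-0.9665,0.0580,-0.2500); lever o_n−o_5 = (-1.4665,-0.8080,1.4821)
cross product → J_v[:, 5] = (-0.1160,1.7990,0.8660)
J_ω[:, 5] = z_5
entry J[2][5] = 0.8660

0.866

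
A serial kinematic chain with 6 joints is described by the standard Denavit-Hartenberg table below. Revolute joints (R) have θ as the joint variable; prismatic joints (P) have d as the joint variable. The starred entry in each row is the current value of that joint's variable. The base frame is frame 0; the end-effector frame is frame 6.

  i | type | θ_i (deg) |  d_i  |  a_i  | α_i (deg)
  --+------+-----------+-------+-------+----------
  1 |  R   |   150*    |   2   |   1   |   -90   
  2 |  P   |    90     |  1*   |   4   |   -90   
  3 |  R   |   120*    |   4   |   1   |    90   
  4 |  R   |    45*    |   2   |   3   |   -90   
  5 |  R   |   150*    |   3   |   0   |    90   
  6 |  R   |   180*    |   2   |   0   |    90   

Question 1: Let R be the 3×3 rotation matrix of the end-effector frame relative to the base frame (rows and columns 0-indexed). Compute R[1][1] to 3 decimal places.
End-effector y-axis (col 1 of R) = (0.2428,-0.2866,0.9268)
R[1][1] = -0.2866

-0.287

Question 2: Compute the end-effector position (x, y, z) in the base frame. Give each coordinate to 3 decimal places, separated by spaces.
7.191 -3.445 -1.378

after link 1: o_1 = (-0.8660, 0.5000, 2.0000)
after link 2: o_2 = (-1.3660, -0.3660, -2.0000)
after link 3: o_3 = (2.5311, -1.6160, -1.5000)
after link 4: o_4 = (5.7868, -0.2197, -2.1714)
after link 5: o_5 = (6.7053, -2.8713, -3.2321)
after link 6: o_6 = (7.1909, -3.4445, -1.3785)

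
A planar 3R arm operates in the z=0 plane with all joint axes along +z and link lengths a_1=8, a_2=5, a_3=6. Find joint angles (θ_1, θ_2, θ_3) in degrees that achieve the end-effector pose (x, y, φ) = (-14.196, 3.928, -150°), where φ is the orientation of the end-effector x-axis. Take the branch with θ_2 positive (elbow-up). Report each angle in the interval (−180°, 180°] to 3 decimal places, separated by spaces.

119.999 60.005 29.997

wrist centre = target − a_3·(cos φ, sin φ) = (-8.9998, 6.9280)
cos θ_2 = (128.9944−8²−5²)/(2·8·5) = 0.4999; θ_2 = 60.0046° (elbow-up)
β = atan2(6.9280,-8.9998) = 142.4113°; ψ = atan2(4.3303,10.4997) = 22.4125°
θ_1 = β − ψ = 119.9987°
θ_3 = φ − θ_1 − θ_2 = 29.9967° (wrapped to (-180°,180°])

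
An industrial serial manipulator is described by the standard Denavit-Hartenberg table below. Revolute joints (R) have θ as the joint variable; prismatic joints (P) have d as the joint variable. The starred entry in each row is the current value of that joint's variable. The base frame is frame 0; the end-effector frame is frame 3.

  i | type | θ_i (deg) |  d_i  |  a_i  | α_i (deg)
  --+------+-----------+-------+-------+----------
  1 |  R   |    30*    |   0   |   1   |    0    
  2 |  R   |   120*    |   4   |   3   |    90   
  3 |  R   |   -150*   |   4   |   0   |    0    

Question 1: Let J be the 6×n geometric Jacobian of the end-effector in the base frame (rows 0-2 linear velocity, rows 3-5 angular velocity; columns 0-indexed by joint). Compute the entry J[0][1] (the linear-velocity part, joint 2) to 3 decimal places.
-4.964

axis z_1 = (0.0000,0.0000,1.0000); lever o_n−o_1 = (-0.5981,4.9641,4.0000)
cross product → J_v[:, 1] = (-4.9641,-0.5981,0.0000)
J_ω[:, 1] = z_1
entry J[0][1] = -4.9641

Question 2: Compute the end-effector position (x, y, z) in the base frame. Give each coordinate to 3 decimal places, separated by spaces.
after link 1: o_1 = (0.8660, 0.5000, 0.0000)
after link 2: o_2 = (-1.7321, 2.0000, 4.0000)
after link 3: o_3 = (0.2679, 5.4641, 4.0000)

0.268 5.464 4.000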